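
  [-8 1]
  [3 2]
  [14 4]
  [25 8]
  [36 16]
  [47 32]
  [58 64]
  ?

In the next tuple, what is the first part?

For the first part, +11 each step: -8, 3, 14, 25, 36, 47, 58 → 69.

69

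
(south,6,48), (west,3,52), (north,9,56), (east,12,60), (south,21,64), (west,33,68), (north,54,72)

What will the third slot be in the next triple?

76

For the direction, repeats south → west → north → east: south, west, north, east, south, west, north → east.
Second slot: each term is the sum of the two before it, so 6, 3, 9, 12, 21, 33, 54 → 87.
Third slot: +4 each step; 48, 52, 56, 60, 64, 68, 72 → 76.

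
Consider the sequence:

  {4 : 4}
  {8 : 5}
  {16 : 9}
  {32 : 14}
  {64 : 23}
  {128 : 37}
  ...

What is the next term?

{256 : 60}

For the first part, ×2 each step: 4, 8, 16, 32, 64, 128 → 256.
Second part: each term is the sum of the two before it, so 4, 5, 9, 14, 23, 37 → 60.
Putting it together: {256 : 60}.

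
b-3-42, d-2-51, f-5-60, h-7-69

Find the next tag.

j-12-78

Letter: letters move forward 2 places in the alphabet; b, d, f, h → j.
Second component: each term is the sum of the two before it; 3, 2, 5, 7 → 12.
Third component: +9 each step; 42, 51, 60, 69 → 78.
Putting it together: j-12-78.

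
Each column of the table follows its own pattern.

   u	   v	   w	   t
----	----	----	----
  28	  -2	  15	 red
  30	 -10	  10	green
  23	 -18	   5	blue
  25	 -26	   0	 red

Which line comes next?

Column u: 28, 30, 23, 25 → 18 (alternating steps +2, −7, +2, −7, …).
Column v: −8 each step, so -2, -10, -18, -26 → -34.
Column w — −5 each step: 15, 10, 5, 0 → -5.
Column t goes red, green, blue, red → green (repeats red → green → blue).
Combining the parts gives 18  -34  -5  green.

18  -34  -5  green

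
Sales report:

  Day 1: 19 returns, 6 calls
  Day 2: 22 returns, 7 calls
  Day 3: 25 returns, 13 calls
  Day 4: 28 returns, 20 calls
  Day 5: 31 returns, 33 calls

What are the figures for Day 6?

34 returns, 53 calls

Returns: 19, 22, 25, 28, 31 → 34 (+3 each step).
For the calls, each term is the sum of the two before it: 6, 7, 13, 20, 33 → 53.
Putting it together: 34 returns, 53 calls.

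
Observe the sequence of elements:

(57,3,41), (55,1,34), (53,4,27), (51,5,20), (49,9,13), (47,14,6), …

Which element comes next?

First component: −2 each step, so 57, 55, 53, 51, 49, 47 → 45.
Second component: each term is the sum of the two before it, so 3, 1, 4, 5, 9, 14 → 23.
Third component goes 41, 34, 27, 20, 13, 6 → -1 (−7 each step).
Combining the parts gives (45,23,-1).

(45,23,-1)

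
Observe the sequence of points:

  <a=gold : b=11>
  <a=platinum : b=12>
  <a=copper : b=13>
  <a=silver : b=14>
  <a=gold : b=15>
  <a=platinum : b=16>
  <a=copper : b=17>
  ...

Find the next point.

A: gold, platinum, copper, silver, gold, platinum, copper → silver (repeats gold → platinum → copper → silver).
B — +1 each step: 11, 12, 13, 14, 15, 16, 17 → 18.
Combining the parts gives <a=silver : b=18>.

<a=silver : b=18>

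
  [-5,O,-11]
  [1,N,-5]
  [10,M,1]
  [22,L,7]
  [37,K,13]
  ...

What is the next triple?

First component — differences are 6, 9, 12, … (increasing by 3 each time): -5, 1, 10, 22, 37 → 55.
Letter: letters move back 1 place in the alphabet, so O, N, M, L, K → J.
For the third component, +6 each step: -11, -5, 1, 7, 13 → 19.
Combining the parts gives [55,J,19].

[55,J,19]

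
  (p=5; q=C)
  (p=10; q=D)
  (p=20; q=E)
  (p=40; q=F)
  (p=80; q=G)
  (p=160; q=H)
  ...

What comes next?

(p=320; q=I)

P: ×2 each step, so 5, 10, 20, 40, 80, 160 → 320.
For the q, letters move forward 1 place in the alphabet: C, D, E, F, G, H → I.
Putting it together: (p=320; q=I).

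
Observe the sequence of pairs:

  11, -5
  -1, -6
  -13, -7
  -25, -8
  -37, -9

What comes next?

-49, -10

For the first coordinate, −12 each step: 11, -1, -13, -25, -37 → -49.
Second coordinate: −1 each step, so -5, -6, -7, -8, -9 → -10.
Putting it together: -49, -10.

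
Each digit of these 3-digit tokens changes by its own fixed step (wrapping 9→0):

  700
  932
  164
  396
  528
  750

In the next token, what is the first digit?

9

First digit: 7, 9, 1, 3, 5, 7 → 9 (+2 each step, mod 10).
Second digit: +3 each step, mod 10; 0, 3, 6, 9, 2, 5 → 8.
Third digit: 0, 2, 4, 6, 8, 0 → 2 (+2 each step, mod 10).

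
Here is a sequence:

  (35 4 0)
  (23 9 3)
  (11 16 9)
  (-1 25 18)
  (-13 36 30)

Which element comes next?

First value: 35, 23, 11, -1, -13 → -25 (−12 each step).
Second value: perfect squares: 2², 3², 4², …, so 4, 9, 16, 25, 36 → 49.
Third value — differences are 3, 6, 9, … (increasing by 3 each time): 0, 3, 9, 18, 30 → 45.
Combining the parts gives (-25 49 45).

(-25 49 45)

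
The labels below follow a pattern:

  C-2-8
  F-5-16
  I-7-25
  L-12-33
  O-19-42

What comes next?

R-31-50

Letter: letters move forward 3 places in the alphabet, so C, F, I, L, O → R.
Second component — each term is the sum of the two before it: 2, 5, 7, 12, 19 → 31.
Third component: 8, 16, 25, 33, 42 → 50 (alternating steps +8, +9, +8, +9, …).
Combining the parts gives R-31-50.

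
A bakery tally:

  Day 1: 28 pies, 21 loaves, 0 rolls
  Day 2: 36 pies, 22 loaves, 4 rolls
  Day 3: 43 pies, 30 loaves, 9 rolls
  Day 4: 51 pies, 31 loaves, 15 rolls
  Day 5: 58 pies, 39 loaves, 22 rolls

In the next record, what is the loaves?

Loaves — alternating steps +1, +8, +1, +8, …: 21, 22, 30, 31, 39 → 40.

40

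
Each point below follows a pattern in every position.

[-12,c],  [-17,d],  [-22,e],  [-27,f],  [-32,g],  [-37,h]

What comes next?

[-42,i]

For the first component, −5 each step: -12, -17, -22, -27, -32, -37 → -42.
Letter: c, d, e, f, g, h → i (letters move forward 1 place in the alphabet).
So the next point is [-42,i].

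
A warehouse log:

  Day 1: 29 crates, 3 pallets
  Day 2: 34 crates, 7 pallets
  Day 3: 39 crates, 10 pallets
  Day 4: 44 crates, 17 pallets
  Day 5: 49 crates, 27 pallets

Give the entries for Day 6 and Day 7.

54 crates, 44 pallets; 59 crates, 71 pallets

For the crates, +5 each step: 29, 34, 39, 44, 49 → 54 → 59.
For the pallets, each term is the sum of the two before it: 3, 7, 10, 17, 27 → 44 → 71.
Putting the parts together: 54 crates, 44 pallets and then 59 crates, 71 pallets.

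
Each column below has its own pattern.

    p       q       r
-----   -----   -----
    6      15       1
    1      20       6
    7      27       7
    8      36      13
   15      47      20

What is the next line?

Column p: each term is the sum of the two before it; 6, 1, 7, 8, 15 → 23.
Column q goes 15, 20, 27, 36, 47 → 60 (differences are 5, 7, 9, … (increasing by 2 each time)).
Column r — each term is the sum of the two before it: 1, 6, 7, 13, 20 → 33.
So the next line is 23  60  33.

23  60  33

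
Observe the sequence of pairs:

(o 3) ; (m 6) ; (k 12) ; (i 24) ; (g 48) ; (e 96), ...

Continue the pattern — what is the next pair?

(c 192)

For the letter, letters move back 2 places in the alphabet: o, m, k, i, g, e → c.
For the second slot, ×2 each step: 3, 6, 12, 24, 48, 96 → 192.
Putting it together: (c 192).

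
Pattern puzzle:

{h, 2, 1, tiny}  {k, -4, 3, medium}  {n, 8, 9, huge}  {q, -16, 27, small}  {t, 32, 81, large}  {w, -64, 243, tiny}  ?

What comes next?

Letter — letters move forward 3 places in the alphabet: h, k, n, q, t, w → z.
Second coordinate: ×(-2) each step; 2, -4, 8, -16, 32, -64 → 128.
Third coordinate: ×3 each step; 1, 3, 9, 27, 81, 243 → 729.
For the size, repeats tiny → medium → huge → small → large: tiny, medium, huge, small, large, tiny → medium.
Combining the parts gives {z, 128, 729, medium}.

{z, 128, 729, medium}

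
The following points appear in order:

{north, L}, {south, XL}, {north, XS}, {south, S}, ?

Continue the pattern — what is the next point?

Direction: alternates north ↔ south, so north, south, north, south → north.
Size — runs through clothing sizes XS→XL: L, XL, XS, S → M.
Putting it together: {north, M}.

{north, M}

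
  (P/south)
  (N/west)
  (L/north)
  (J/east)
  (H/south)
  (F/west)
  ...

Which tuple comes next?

Letter: letters move back 2 places in the alphabet; P, N, L, J, H, F → D.
Direction: repeats south → west → north → east, so south, west, north, east, south, west → north.
Putting it together: (D/north).

(D/north)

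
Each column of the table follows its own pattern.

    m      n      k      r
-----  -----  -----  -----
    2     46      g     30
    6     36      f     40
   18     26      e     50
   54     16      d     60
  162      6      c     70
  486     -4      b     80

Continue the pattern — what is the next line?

1458  -14  a  90

Column m: ×3 each step, so 2, 6, 18, 54, 162, 486 → 1458.
Column n: 46, 36, 26, 16, 6, -4 → -14 (−10 each step).
Column k — letters move back 1 place in the alphabet: g, f, e, d, c, b → a.
Column r: together with the column n always sums to 76; 30, 40, 50, 60, 70, 80 → 90.
Putting it together: 1458  -14  a  90.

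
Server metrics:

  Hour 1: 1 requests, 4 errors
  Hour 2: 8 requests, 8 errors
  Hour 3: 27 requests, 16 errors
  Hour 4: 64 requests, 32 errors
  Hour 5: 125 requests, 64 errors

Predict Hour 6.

216 requests, 128 errors

Requests — perfect cubes: 1³, 2³, 3³, …: 1, 8, 27, 64, 125 → 216.
Errors: ×2 each step; 4, 8, 16, 32, 64 → 128.
Combining the parts gives 216 requests, 128 errors.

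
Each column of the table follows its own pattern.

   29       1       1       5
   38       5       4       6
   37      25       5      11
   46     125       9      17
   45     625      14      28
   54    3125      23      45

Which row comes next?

First component: 29, 38, 37, 46, 45, 54 → 53 (alternating steps +9, −1, +9, −1, …).
Second component goes 1, 5, 25, 125, 625, 3125 → 15625 (×5 each step).
Third component: each term is the sum of the two before it; 1, 4, 5, 9, 14, 23 → 37.
For the fourth component, each term is the sum of the two before it: 5, 6, 11, 17, 28, 45 → 73.
Combining the parts gives 53  15625  37  73.

53  15625  37  73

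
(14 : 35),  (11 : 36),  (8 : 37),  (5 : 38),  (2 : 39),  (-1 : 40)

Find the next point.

(-4 : 41)

First entry — −3 each step: 14, 11, 8, 5, 2, -1 → -4.
Second entry: +1 each step; 35, 36, 37, 38, 39, 40 → 41.
Putting it together: (-4 : 41).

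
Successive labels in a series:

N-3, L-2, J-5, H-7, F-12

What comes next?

Letter: letters move back 2 places in the alphabet; N, L, J, H, F → D.
Second component: 3, 2, 5, 7, 12 → 19 (each term is the sum of the two before it).
Combining the parts gives D-19.

D-19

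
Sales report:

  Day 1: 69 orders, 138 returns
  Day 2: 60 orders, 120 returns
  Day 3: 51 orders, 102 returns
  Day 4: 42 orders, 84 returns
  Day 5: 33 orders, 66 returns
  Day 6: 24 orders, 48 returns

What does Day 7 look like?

15 orders, 30 returns

Orders: −9 each step, so 69, 60, 51, 42, 33, 24 → 15.
Returns — always 2 × the orders: 138, 120, 102, 84, 66, 48 → 30.
Combining the parts gives 15 orders, 30 returns.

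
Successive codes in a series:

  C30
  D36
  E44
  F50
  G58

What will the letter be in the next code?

H

Letter goes C, D, E, F, G → H (letters move forward 1 place in the alphabet).
Second component — alternating steps +6, +8, +6, +8, …: 30, 36, 44, 50, 58 → 64.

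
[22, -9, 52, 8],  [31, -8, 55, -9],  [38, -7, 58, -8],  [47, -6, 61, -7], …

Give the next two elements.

First part: 22, 31, 38, 47 → 54 → 63 (alternating steps +9, +7, +9, +7, …).
Second part goes -9, -8, -7, -6 → -5 → -4 (+1 each step).
Third part goes 52, 55, 58, 61 → 64 → 67 (+3 each step).
Fourth part goes 8, -9, -8, -7 → -6 → -5 (always the previous value of the second part).
So the next two elements are [54, -5, 64, -6] and [63, -4, 67, -5].

[54, -5, 64, -6], [63, -4, 67, -5]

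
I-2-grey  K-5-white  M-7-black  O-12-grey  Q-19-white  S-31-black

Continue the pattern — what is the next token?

Letter: I, K, M, O, Q, S → U (letters move forward 2 places in the alphabet).
Second component goes 2, 5, 7, 12, 19, 31 → 50 (each term is the sum of the two before it).
For the shade, repeats grey → white → black: grey, white, black, grey, white, black → grey.
Combining the parts gives U-50-grey.

U-50-grey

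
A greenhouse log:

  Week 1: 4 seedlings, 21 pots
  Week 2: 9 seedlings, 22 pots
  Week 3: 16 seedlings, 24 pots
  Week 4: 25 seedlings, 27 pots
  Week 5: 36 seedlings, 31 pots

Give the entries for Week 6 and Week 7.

49 seedlings, 36 pots; 64 seedlings, 42 pots

Seedlings goes 4, 9, 16, 25, 36 → 49 → 64 (perfect squares: 2², 3², 4², …).
Pots: differences are 1, 2, 3, … (increasing by 1 each time), so 21, 22, 24, 27, 31 → 36 → 42.
So the next two lines are 49 seedlings, 36 pots and 64 seedlings, 42 pots.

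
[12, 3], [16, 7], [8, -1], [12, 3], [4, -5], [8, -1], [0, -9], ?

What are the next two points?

First value: 12, 16, 8, 12, 4, 8, 0 → 4 → -4 (alternating steps +4, −8, +4, −8, …).
Second value: always 9 less than the first value, so 3, 7, -1, 3, -5, -1, -9 → -5 → -13.
Putting the parts together: [4, -5] and then [-4, -13].

[4, -5], [-4, -13]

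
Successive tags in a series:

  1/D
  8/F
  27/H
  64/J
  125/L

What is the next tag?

216/N

First component: perfect cubes: 1³, 2³, 3³, …; 1, 8, 27, 64, 125 → 216.
Letter — letters move forward 2 places in the alphabet: D, F, H, J, L → N.
Combining the parts gives 216/N.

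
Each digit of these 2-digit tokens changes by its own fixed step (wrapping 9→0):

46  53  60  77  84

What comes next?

First digit — +1 each step, mod 10: 4, 5, 6, 7, 8 → 9.
Second digit — −3 each step, mod 10: 6, 3, 0, 7, 4 → 1.
Putting it together: 91.

91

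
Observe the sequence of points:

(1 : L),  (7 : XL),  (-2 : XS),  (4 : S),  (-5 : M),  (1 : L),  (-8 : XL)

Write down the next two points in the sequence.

For the first component, alternating steps +6, −9, +6, −9, …: 1, 7, -2, 4, -5, 1, -8 → -2 → -11.
Size — repeats L → XL → XS → S → M: L, XL, XS, S, M, L, XL → XS → S.
Putting the parts together: (-2 : XS) and then (-11 : S).

(-2 : XS), (-11 : S)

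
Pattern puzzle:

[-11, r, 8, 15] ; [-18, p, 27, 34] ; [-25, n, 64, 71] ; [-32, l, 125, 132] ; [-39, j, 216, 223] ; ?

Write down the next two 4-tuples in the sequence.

First slot goes -11, -18, -25, -32, -39 → -46 → -53 (−7 each step).
Letter goes r, p, n, l, j → h → f (letters move back 2 places in the alphabet).
Third slot: perfect cubes: 2³, 3³, 4³, …, so 8, 27, 64, 125, 216 → 343 → 512.
Fourth slot: 15, 34, 71, 132, 223 → 350 → 519 (always 7 more than the third slot).
So the next two 4-tuples are [-46, h, 343, 350] and [-53, f, 512, 519].

[-46, h, 343, 350], [-53, f, 512, 519]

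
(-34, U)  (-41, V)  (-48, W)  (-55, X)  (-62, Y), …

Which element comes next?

First part: −7 each step, so -34, -41, -48, -55, -62 → -69.
Letter — letters move forward 1 place in the alphabet: U, V, W, X, Y → Z.
Combining the parts gives (-69, Z).

(-69, Z)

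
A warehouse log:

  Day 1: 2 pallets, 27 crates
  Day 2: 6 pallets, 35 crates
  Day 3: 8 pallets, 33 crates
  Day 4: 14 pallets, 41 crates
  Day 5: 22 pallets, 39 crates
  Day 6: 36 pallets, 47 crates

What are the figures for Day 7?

For the pallets, each term is the sum of the two before it: 2, 6, 8, 14, 22, 36 → 58.
Crates: 27, 35, 33, 41, 39, 47 → 45 (alternating steps +8, −2, +8, −2, …).
So the next row is 58 pallets, 45 crates.

58 pallets, 45 crates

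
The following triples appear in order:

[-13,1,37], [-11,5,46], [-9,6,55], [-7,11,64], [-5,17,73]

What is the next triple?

First value — +2 each step: -13, -11, -9, -7, -5 → -3.
Second value: each term is the sum of the two before it; 1, 5, 6, 11, 17 → 28.
Third value: 37, 46, 55, 64, 73 → 82 (+9 each step).
Combining the parts gives [-3,28,82].

[-3,28,82]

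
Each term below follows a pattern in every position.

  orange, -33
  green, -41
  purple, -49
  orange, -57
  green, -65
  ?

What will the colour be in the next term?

For the colour, repeats orange → green → purple: orange, green, purple, orange, green → purple.

purple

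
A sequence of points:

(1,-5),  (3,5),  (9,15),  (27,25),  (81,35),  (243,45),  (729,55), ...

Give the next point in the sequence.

For the first component, ×3 each step: 1, 3, 9, 27, 81, 243, 729 → 2187.
Second component — +10 each step: -5, 5, 15, 25, 35, 45, 55 → 65.
Putting it together: (2187,65).

(2187,65)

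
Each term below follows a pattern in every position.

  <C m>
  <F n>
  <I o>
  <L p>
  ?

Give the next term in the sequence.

First letter: letters move forward 3 places in the alphabet, so C, F, I, L → O.
Second letter — letters move forward 1 place in the alphabet: m, n, o, p → q.
Combining the parts gives <O q>.

<O q>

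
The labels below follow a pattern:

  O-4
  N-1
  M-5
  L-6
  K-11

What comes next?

Letter: letters move back 1 place in the alphabet, so O, N, M, L, K → J.
Second component goes 4, 1, 5, 6, 11 → 17 (each term is the sum of the two before it).
Putting it together: J-17.

J-17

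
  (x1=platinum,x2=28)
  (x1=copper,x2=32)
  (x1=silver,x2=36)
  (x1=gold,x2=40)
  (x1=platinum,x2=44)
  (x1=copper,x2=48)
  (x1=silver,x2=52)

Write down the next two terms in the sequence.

X1: repeats platinum → copper → silver → gold; platinum, copper, silver, gold, platinum, copper, silver → gold → platinum.
For the x2, +4 each step: 28, 32, 36, 40, 44, 48, 52 → 56 → 60.
Putting the parts together: (x1=gold,x2=56) and then (x1=platinum,x2=60).

(x1=gold,x2=56), (x1=platinum,x2=60)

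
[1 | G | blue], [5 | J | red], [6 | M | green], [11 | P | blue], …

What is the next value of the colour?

red

Colour: blue, red, green, blue → red (repeats blue → red → green).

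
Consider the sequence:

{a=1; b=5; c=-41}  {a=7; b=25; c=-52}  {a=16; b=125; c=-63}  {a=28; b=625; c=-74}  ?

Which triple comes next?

For the a, differences are 6, 9, 12, … (increasing by 3 each time): 1, 7, 16, 28 → 43.
B: ×5 each step; 5, 25, 125, 625 → 3125.
For the c, −11 each step: -41, -52, -63, -74 → -85.
Putting it together: {a=43; b=3125; c=-85}.

{a=43; b=3125; c=-85}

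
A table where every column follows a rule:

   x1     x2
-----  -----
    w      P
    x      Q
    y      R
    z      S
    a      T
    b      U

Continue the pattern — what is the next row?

c  V

Column x1: letters move forward 1 place in the alphabet, wrapping Z→A; w, x, y, z, a, b → c.
Column x2 — letters move forward 1 place in the alphabet: P, Q, R, S, T, U → V.
Putting it together: c  V.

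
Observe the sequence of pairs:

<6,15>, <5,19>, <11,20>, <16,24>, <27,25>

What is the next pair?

First part: 6, 5, 11, 16, 27 → 43 (each term is the sum of the two before it).
Second part goes 15, 19, 20, 24, 25 → 29 (alternating steps +4, +1, +4, +1, …).
Putting it together: <43,29>.

<43,29>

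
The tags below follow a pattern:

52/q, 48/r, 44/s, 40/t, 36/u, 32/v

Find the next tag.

First component: −4 each step, so 52, 48, 44, 40, 36, 32 → 28.
Letter — letters move forward 1 place in the alphabet: q, r, s, t, u, v → w.
So the next tag is 28/w.

28/w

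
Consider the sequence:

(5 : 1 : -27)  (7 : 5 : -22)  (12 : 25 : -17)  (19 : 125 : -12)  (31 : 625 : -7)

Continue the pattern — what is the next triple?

(50 : 3125 : -2)

First coordinate — each term is the sum of the two before it: 5, 7, 12, 19, 31 → 50.
Second coordinate: 1, 5, 25, 125, 625 → 3125 (×5 each step).
Third coordinate: -27, -22, -17, -12, -7 → -2 (+5 each step).
Combining the parts gives (50 : 3125 : -2).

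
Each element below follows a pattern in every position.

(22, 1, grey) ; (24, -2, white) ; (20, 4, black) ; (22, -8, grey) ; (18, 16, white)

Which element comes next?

(20, -32, black)

First part goes 22, 24, 20, 22, 18 → 20 (alternating steps +2, −4, +2, −4, …).
Second part: ×(-2) each step; 1, -2, 4, -8, 16 → -32.
Shade: repeats grey → white → black; grey, white, black, grey, white → black.
Putting it together: (20, -32, black).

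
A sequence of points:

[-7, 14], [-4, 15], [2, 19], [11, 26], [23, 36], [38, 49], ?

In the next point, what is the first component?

For the first component, differences are 3, 6, 9, … (increasing by 3 each time): -7, -4, 2, 11, 23, 38 → 56.

56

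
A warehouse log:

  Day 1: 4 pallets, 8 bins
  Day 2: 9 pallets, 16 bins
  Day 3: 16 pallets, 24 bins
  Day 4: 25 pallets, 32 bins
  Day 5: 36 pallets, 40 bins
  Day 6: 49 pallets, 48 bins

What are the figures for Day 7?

Pallets: perfect squares: 2², 3², 4², …; 4, 9, 16, 25, 36, 49 → 64.
Bins: 8, 16, 24, 32, 40, 48 → 56 (+8 each step).
So the next line is 64 pallets, 56 bins.

64 pallets, 56 bins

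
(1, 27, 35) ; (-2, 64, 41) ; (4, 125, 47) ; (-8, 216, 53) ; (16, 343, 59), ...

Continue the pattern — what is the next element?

First part: 1, -2, 4, -8, 16 → -32 (×(-2) each step).
Second part: perfect cubes: 3³, 4³, 5³, …; 27, 64, 125, 216, 343 → 512.
Third part goes 35, 41, 47, 53, 59 → 65 (+6 each step).
So the next element is (-32, 512, 65).

(-32, 512, 65)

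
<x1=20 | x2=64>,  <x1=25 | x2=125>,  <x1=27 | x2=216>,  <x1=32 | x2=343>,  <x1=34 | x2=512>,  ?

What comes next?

<x1=39 | x2=729>

X1: 20, 25, 27, 32, 34 → 39 (alternating steps +5, +2, +5, +2, …).
X2 goes 64, 125, 216, 343, 512 → 729 (perfect cubes: 4³, 5³, 6³, …).
So the next pair is <x1=39 | x2=729>.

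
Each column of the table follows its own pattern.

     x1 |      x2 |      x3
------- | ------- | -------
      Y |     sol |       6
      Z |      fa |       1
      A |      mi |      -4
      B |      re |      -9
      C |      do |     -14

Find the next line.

Column x1: letters move forward 1 place in the alphabet, wrapping Z→A; Y, Z, A, B, C → D.
For the column x2, runs backward through the solfège scale do→ti: sol, fa, mi, re, do → ti.
Column x3: −5 each step, so 6, 1, -4, -9, -14 → -19.
Putting it together: D  ti  -19.

D  ti  -19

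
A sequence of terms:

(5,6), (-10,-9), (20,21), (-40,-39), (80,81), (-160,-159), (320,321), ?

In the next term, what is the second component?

-639

First component — ×(-2) each step: 5, -10, 20, -40, 80, -160, 320 → -640.
For the second component, always 1 more than the first component: 6, -9, 21, -39, 81, -159, 321 → -639.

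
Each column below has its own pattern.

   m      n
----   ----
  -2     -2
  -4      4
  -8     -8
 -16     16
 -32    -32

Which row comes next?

For the column m, ×2 each step: -2, -4, -8, -16, -32 → -64.
Column n goes -2, 4, -8, 16, -32 → 64 (×(-2) each step).
Combining the parts gives -64  64.

-64  64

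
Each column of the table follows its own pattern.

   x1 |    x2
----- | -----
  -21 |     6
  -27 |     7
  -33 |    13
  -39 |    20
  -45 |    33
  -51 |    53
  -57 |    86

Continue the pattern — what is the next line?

Column x1 goes -21, -27, -33, -39, -45, -51, -57 → -63 (−6 each step).
Column x2: each term is the sum of the two before it, so 6, 7, 13, 20, 33, 53, 86 → 139.
So the next line is -63  139.

-63  139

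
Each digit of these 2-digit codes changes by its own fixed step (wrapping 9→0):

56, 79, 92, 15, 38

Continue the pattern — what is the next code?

51

For the first digit, +2 each step, mod 10: 5, 7, 9, 1, 3 → 5.
Second digit: +3 each step, mod 10, so 6, 9, 2, 5, 8 → 1.
Putting it together: 51.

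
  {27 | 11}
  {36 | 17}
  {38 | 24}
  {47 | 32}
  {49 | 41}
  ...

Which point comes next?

For the first value, alternating steps +9, +2, +9, +2, …: 27, 36, 38, 47, 49 → 58.
Second value: differences are 6, 7, 8, … (increasing by 1 each time), so 11, 17, 24, 32, 41 → 51.
Putting it together: {58 | 51}.

{58 | 51}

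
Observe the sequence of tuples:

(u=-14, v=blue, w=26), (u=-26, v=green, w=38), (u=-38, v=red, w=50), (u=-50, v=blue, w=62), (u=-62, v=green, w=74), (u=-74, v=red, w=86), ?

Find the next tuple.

U: −12 each step; -14, -26, -38, -50, -62, -74 → -86.
For the v, repeats blue → green → red: blue, green, red, blue, green, red → blue.
W — together with the u always sums to 12: 26, 38, 50, 62, 74, 86 → 98.
Putting it together: (u=-86, v=blue, w=98).

(u=-86, v=blue, w=98)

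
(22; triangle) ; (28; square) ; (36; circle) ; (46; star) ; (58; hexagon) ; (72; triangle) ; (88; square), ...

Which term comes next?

For the first entry, differences are 6, 8, 10, … (increasing by 2 each time): 22, 28, 36, 46, 58, 72, 88 → 106.
Shape — repeats triangle → square → circle → star → hexagon: triangle, square, circle, star, hexagon, triangle, square → circle.
Combining the parts gives (106; circle).

(106; circle)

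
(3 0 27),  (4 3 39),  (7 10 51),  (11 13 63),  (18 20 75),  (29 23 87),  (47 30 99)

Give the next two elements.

(76 33 111), (123 40 123)

First component goes 3, 4, 7, 11, 18, 29, 47 → 76 → 123 (each term is the sum of the two before it).
Second component: alternating steps +3, +7, +3, +7, …; 0, 3, 10, 13, 20, 23, 30 → 33 → 40.
Third component: 27, 39, 51, 63, 75, 87, 99 → 111 → 123 (+12 each step).
Putting the parts together: (76 33 111) and then (123 40 123).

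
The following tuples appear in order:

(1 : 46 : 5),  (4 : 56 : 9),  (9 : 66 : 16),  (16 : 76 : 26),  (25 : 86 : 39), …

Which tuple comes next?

For the first entry, perfect squares: 1², 2², 3², …: 1, 4, 9, 16, 25 → 36.
Second entry — +10 each step: 46, 56, 66, 76, 86 → 96.
Third entry — differences are 4, 7, 10, … (increasing by 3 each time): 5, 9, 16, 26, 39 → 55.
Putting it together: (36 : 96 : 55).

(36 : 96 : 55)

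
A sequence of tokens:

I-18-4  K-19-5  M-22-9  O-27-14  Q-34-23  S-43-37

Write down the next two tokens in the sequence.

U-54-60 then W-67-97

Letter: letters move forward 2 places in the alphabet, so I, K, M, O, Q, S → U → W.
For the second component, differences are 1, 3, 5, … (increasing by 2 each time): 18, 19, 22, 27, 34, 43 → 54 → 67.
Third component: 4, 5, 9, 14, 23, 37 → 60 → 97 (each term is the sum of the two before it).
So the next two tokens are U-54-60 and W-67-97.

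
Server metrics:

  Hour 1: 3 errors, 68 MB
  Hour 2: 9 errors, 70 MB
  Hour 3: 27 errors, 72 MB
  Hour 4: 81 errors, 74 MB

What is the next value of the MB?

MB: 68, 70, 72, 74 → 76 (+2 each step).

76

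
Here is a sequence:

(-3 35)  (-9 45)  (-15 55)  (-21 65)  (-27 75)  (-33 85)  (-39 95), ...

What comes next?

First part — −6 each step: -3, -9, -15, -21, -27, -33, -39 → -45.
Second part goes 35, 45, 55, 65, 75, 85, 95 → 105 (+10 each step).
So the next point is (-45 105).

(-45 105)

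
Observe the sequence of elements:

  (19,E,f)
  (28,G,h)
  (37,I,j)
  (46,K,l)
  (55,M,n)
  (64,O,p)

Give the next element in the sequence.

(73,Q,r)

First value goes 19, 28, 37, 46, 55, 64 → 73 (+9 each step).
First letter: E, G, I, K, M, O → Q (letters move forward 2 places in the alphabet).
For the second letter, letters move forward 2 places in the alphabet: f, h, j, l, n, p → r.
Combining the parts gives (73,Q,r).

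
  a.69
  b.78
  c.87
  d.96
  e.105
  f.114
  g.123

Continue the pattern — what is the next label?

h.132

For the letter, letters move forward 1 place in the alphabet: a, b, c, d, e, f, g → h.
Second component: +9 each step, so 69, 78, 87, 96, 105, 114, 123 → 132.
Combining the parts gives h.132.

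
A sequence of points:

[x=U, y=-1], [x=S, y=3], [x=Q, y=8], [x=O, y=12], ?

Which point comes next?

X goes U, S, Q, O → M (letters move back 2 places in the alphabet).
Y goes -1, 3, 8, 12 → 17 (alternating steps +4, +5, +4, +5, …).
So the next point is [x=M, y=17].

[x=M, y=17]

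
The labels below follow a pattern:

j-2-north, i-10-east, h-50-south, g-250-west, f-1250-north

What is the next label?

Letter: letters move back 1 place in the alphabet; j, i, h, g, f → e.
Second component — ×5 each step: 2, 10, 50, 250, 1250 → 6250.
Direction: north, east, south, west, north → east (repeats north → east → south → west).
So the next label is e-6250-east.

e-6250-east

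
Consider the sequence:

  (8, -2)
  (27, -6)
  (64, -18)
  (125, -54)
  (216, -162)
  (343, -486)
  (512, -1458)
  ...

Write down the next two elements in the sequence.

First coordinate: 8, 27, 64, 125, 216, 343, 512 → 729 → 1000 (perfect cubes: 2³, 3³, 4³, …).
Second coordinate: -2, -6, -18, -54, -162, -486, -1458 → -4374 → -13122 (×3 each step).
Putting the parts together: (729, -4374) and then (1000, -13122).

(729, -4374), (1000, -13122)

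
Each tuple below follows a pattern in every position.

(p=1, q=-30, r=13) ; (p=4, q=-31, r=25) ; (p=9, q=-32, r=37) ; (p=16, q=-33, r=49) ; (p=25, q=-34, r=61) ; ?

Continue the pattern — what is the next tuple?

(p=36, q=-35, r=73)

P — perfect squares: 1², 2², 3², …: 1, 4, 9, 16, 25 → 36.
Q goes -30, -31, -32, -33, -34 → -35 (−1 each step).
R: +12 each step; 13, 25, 37, 49, 61 → 73.
So the next tuple is (p=36, q=-35, r=73).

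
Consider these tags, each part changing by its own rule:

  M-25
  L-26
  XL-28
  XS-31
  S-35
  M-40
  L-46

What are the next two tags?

XL-53, XS-61

Size — repeats M → L → XL → XS → S: M, L, XL, XS, S, M, L → XL → XS.
Second component — differences are 1, 2, 3, … (increasing by 1 each time): 25, 26, 28, 31, 35, 40, 46 → 53 → 61.
Putting the parts together: XL-53 and then XS-61.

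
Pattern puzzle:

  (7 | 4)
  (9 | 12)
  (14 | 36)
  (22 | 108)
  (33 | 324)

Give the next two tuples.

First part: differences are 2, 5, 8, … (increasing by 3 each time); 7, 9, 14, 22, 33 → 47 → 64.
Second part: ×3 each step, so 4, 12, 36, 108, 324 → 972 → 2916.
So the next two tuples are (47 | 972) and (64 | 2916).

(47 | 972), (64 | 2916)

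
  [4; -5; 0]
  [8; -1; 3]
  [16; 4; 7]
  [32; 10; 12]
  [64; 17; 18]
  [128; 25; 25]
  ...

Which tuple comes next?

[256; 34; 33]

First entry: 4, 8, 16, 32, 64, 128 → 256 (×2 each step).
Second entry: differences are 4, 5, 6, … (increasing by 1 each time), so -5, -1, 4, 10, 17, 25 → 34.
For the third entry, differences are 3, 4, 5, … (increasing by 1 each time): 0, 3, 7, 12, 18, 25 → 33.
Putting it together: [256; 34; 33].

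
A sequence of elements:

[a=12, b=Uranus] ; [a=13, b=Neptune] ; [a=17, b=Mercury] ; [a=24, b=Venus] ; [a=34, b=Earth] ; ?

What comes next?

[a=47, b=Mars]

A — differences are 1, 4, 7, … (increasing by 3 each time): 12, 13, 17, 24, 34 → 47.
For the b, runs through the planets Mercury→Neptune: Uranus, Neptune, Mercury, Venus, Earth → Mars.
Putting it together: [a=47, b=Mars].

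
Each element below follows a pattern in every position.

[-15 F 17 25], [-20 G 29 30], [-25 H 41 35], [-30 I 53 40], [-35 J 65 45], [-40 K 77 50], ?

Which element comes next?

[-45 L 89 55]

First slot: -15, -20, -25, -30, -35, -40 → -45 (−5 each step).
Letter: letters move forward 1 place in the alphabet, so F, G, H, I, J, K → L.
Third slot goes 17, 29, 41, 53, 65, 77 → 89 (+12 each step).
Fourth slot goes 25, 30, 35, 40, 45, 50 → 55 (together with the first slot always sums to 10).
So the next element is [-45 L 89 55].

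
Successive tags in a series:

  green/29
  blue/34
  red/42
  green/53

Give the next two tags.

blue/67 then red/84

Colour: repeats green → blue → red; green, blue, red, green → blue → red.
Second component: differences are 5, 8, 11, … (increasing by 3 each time); 29, 34, 42, 53 → 67 → 84.
Putting the parts together: blue/67 and then red/84.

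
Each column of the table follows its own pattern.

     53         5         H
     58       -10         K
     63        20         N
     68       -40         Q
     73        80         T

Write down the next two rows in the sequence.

78  -160  W; 83  320  Z

For the first component, +5 each step: 53, 58, 63, 68, 73 → 78 → 83.
Second component: ×(-2) each step, so 5, -10, 20, -40, 80 → -160 → 320.
Letter: H, K, N, Q, T → W → Z (letters move forward 3 places in the alphabet).
So the next two rows are 78  -160  W and 83  320  Z.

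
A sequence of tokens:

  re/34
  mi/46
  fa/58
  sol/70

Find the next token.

Note: runs through the solfège scale do→ti; re, mi, fa, sol → la.
Second component: +12 each step; 34, 46, 58, 70 → 82.
So the next token is la/82.

la/82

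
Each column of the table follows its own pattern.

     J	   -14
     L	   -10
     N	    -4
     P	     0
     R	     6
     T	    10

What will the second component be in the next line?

Letter — letters move forward 2 places in the alphabet: J, L, N, P, R, T → V.
For the second component, alternating steps +4, +6, +4, +6, …: -14, -10, -4, 0, 6, 10 → 16.

16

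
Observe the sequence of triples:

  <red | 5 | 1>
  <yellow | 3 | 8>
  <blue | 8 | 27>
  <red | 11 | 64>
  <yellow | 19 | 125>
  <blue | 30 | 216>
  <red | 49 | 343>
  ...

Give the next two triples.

Colour: repeats red → yellow → blue; red, yellow, blue, red, yellow, blue, red → yellow → blue.
Second part — each term is the sum of the two before it: 5, 3, 8, 11, 19, 30, 49 → 79 → 128.
Third part: 1, 8, 27, 64, 125, 216, 343 → 512 → 729 (perfect cubes: 1³, 2³, 3³, …).
Putting the parts together: <yellow | 79 | 512> and then <blue | 128 | 729>.

<yellow | 79 | 512>, <blue | 128 | 729>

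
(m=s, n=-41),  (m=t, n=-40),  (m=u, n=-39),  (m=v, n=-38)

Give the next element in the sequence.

M: letters move forward 1 place in the alphabet, so s, t, u, v → w.
N: +1 each step; -41, -40, -39, -38 → -37.
So the next element is (m=w, n=-37).

(m=w, n=-37)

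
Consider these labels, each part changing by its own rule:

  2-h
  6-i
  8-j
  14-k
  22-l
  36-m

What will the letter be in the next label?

n

For the letter, letters move forward 1 place in the alphabet: h, i, j, k, l, m → n.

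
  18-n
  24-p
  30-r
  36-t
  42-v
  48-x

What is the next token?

First component: +6 each step; 18, 24, 30, 36, 42, 48 → 54.
For the letter, letters move forward 2 places in the alphabet: n, p, r, t, v, x → z.
So the next token is 54-z.

54-z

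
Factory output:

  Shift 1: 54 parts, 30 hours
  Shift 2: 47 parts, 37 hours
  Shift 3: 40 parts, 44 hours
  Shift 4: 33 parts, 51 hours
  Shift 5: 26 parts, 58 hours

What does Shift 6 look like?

19 parts, 65 hours

Parts: −7 each step, so 54, 47, 40, 33, 26 → 19.
For the hours, together with the parts always sums to 84: 30, 37, 44, 51, 58 → 65.
Putting it together: 19 parts, 65 hours.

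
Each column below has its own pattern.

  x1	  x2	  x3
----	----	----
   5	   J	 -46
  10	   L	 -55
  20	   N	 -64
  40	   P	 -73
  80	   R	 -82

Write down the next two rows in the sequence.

Column x1: ×2 each step, so 5, 10, 20, 40, 80 → 160 → 320.
For the column x2, letters move forward 2 places in the alphabet: J, L, N, P, R → T → V.
Column x3: −9 each step, so -46, -55, -64, -73, -82 → -91 → -100.
So the next two rows are 160  T  -91 and 320  V  -100.

160  T  -91; 320  V  -100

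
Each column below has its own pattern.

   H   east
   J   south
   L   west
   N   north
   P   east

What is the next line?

Letter goes H, J, L, N, P → R (letters move forward 2 places in the alphabet).
Direction: east, south, west, north, east → south (repeats east → south → west → north).
So the next line is R  south.

R  south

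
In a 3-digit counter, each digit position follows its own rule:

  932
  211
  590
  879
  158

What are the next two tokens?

437 then 716

First digit: 9, 2, 5, 8, 1 → 4 → 7 (+3 each step, mod 10).
Second digit goes 3, 1, 9, 7, 5 → 3 → 1 (−2 each step, mod 10).
Third digit: −1 each step, mod 10; 2, 1, 0, 9, 8 → 7 → 6.
Putting the parts together: 437 and then 716.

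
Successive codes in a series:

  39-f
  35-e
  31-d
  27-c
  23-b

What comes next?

19-a

For the first component, −4 each step: 39, 35, 31, 27, 23 → 19.
Letter: letters move back 1 place in the alphabet; f, e, d, c, b → a.
Putting it together: 19-a.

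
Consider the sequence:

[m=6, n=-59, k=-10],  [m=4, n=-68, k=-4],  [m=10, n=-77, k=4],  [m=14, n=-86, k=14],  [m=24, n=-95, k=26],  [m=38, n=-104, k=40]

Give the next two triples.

[m=62, n=-113, k=56], [m=100, n=-122, k=74]

M: each term is the sum of the two before it; 6, 4, 10, 14, 24, 38 → 62 → 100.
N: -59, -68, -77, -86, -95, -104 → -113 → -122 (−9 each step).
For the k, differences are 6, 8, 10, … (increasing by 2 each time): -10, -4, 4, 14, 26, 40 → 56 → 74.
So the next two triples are [m=62, n=-113, k=56] and [m=100, n=-122, k=74].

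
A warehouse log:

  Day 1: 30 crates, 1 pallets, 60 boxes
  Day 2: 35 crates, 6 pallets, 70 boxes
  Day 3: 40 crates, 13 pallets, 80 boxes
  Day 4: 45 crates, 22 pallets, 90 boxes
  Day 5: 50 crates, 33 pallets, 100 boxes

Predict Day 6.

Crates: 30, 35, 40, 45, 50 → 55 (+5 each step).
Pallets: differences are 5, 7, 9, … (increasing by 2 each time), so 1, 6, 13, 22, 33 → 46.
Boxes: always 2 × the crates, so 60, 70, 80, 90, 100 → 110.
So the next row is 55 crates, 46 pallets, 110 boxes.

55 crates, 46 pallets, 110 boxes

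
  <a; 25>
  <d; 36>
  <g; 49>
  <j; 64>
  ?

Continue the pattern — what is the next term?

For the letter, letters move forward 3 places in the alphabet: a, d, g, j → m.
Second part: perfect squares: 5², 6², 7², …, so 25, 36, 49, 64 → 81.
Putting it together: <m; 81>.

<m; 81>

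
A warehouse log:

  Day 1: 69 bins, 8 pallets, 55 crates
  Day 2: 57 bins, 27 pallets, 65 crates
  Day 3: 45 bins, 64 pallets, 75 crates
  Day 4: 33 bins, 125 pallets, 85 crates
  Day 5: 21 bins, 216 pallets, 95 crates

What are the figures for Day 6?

Bins: −12 each step; 69, 57, 45, 33, 21 → 9.
Pallets: perfect cubes: 2³, 3³, 4³, …, so 8, 27, 64, 125, 216 → 343.
Crates: 55, 65, 75, 85, 95 → 105 (+10 each step).
Putting it together: 9 bins, 343 pallets, 105 crates.

9 bins, 343 pallets, 105 crates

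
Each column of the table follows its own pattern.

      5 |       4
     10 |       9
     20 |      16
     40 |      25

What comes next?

First component: ×2 each step, so 5, 10, 20, 40 → 80.
Second component: perfect squares: 2², 3², 4², …; 4, 9, 16, 25 → 36.
So the next line is 80  36.

80  36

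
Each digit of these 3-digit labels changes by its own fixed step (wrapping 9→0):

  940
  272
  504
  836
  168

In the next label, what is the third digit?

0

For the first digit, +3 each step, mod 10: 9, 2, 5, 8, 1 → 4.
Second digit: +3 each step, mod 10; 4, 7, 0, 3, 6 → 9.
Third digit: +2 each step, mod 10, so 0, 2, 4, 6, 8 → 0.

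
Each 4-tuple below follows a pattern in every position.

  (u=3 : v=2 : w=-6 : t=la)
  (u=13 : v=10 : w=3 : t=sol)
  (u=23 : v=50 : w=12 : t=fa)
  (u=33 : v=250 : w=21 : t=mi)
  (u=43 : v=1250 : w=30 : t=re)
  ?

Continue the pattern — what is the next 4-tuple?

U: 3, 13, 23, 33, 43 → 53 (+10 each step).
V: 2, 10, 50, 250, 1250 → 6250 (×5 each step).
W: +9 each step; -6, 3, 12, 21, 30 → 39.
T: runs backward through the solfège scale do→ti, so la, sol, fa, mi, re → do.
Putting it together: (u=53 : v=6250 : w=39 : t=do).

(u=53 : v=6250 : w=39 : t=do)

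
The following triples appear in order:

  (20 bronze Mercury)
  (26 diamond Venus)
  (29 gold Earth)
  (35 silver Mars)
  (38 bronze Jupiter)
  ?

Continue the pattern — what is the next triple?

(44 diamond Saturn)

First value: 20, 26, 29, 35, 38 → 44 (alternating steps +6, +3, +6, +3, …).
Rank: repeats bronze → diamond → gold → silver, so bronze, diamond, gold, silver, bronze → diamond.
Planet goes Mercury, Venus, Earth, Mars, Jupiter → Saturn (runs through the planets Mercury→Neptune).
So the next triple is (44 diamond Saturn).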